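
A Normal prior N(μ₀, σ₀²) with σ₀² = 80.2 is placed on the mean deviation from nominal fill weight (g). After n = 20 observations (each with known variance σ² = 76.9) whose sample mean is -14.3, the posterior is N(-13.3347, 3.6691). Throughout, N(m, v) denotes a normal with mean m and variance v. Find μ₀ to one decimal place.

With known observation variance, the Normal–Normal posterior has precision τ_n = τ₀ + n/σ² and mean μ_n = (τ₀μ₀ + (n/σ²)x̄)/τ_n.
Here τ₀ = 1/80.2 = 0.012469 and τ_data = 20/76.9 = 0.260078, so τ_n = 0.272547.
Rearranging for μ₀: μ₀ = (μ_n·τ_n − τ_data·x̄)/τ₀ = (-13.3347·0.272547 − 0.260078·-14.3) / 0.012469 = 0.084783/0.012469 ≈ 6.8.

μ₀ = 6.8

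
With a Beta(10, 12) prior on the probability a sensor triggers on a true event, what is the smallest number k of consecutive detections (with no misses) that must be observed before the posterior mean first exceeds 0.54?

After k detections and 0 misses the posterior is Beta(10+k, 12), with mean (10+k)/(10+12+k).
Set (10+k)/(22+k) > 0.54 and solve: k > (0.54·22 − 10)/(1 − 0.54) = 4.087.
The smallest integer exceeding 4.087 is 5, and checking k=5: (15)/(27) = 0.5556 > 0.54.

k = 5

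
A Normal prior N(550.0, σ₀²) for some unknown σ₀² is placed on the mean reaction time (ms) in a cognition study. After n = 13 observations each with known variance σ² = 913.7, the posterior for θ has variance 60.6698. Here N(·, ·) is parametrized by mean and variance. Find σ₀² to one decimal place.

σ₀² = 443.5

For the Normal–Normal model with known σ², precisions add: τ_n = τ₀ + n/σ².
So 1/σ₀² = 1/60.6698 − 13/913.7 = 0.016483 − 0.014228 = 0.002255.
Hence σ₀² = 1/0.002255 ≈ 443.5.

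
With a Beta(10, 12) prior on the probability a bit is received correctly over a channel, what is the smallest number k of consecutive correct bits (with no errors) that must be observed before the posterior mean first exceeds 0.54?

After k correct bits and 0 errors the posterior is Beta(10+k, 12), with mean (10+k)/(10+12+k).
Set (10+k)/(22+k) > 0.54 and solve: k > (0.54·22 − 10)/(1 − 0.54) = 4.087.
The smallest integer exceeding 4.087 is 5.

k = 5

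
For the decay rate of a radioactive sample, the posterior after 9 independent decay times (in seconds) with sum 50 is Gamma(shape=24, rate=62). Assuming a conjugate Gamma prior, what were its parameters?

Gamma–exponential conjugacy: posterior shape = α + n, posterior rate = β + Σtᵢ.
So α = 24 − 9 = 15 and β = 62 − 50 = 12.

Gamma(shape=15, rate=12)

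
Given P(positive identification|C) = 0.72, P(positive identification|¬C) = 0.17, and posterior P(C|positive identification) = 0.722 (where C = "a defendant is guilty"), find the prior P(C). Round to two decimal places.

P(C) = 0.38

Bayes' rule in odds form gives O(C|E) = O(C)·[P(E|C)/P(E|¬C)], hence O(C) = O(C|E)/LR.
Posterior odds = 0.722/(1−0.722) = 2.5971. LR = 0.72/0.17 = 4.2353.
Prior odds = 2.5971/4.2353 = 0.6132, so P(C) = 0.6132/(1+0.6132) ≈ 0.38.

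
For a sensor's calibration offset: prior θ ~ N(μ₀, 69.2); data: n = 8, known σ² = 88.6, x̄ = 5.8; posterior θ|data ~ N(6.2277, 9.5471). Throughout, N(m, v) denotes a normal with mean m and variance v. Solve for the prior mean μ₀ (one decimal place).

The posterior mean is a precision-weighted average: μ_n = (τ₀μ₀ + τ_data·x̄)/(τ₀+τ_data), with τ₀=1/σ₀² and τ_data=n/σ².
Here τ₀ = 1/69.2 = 0.014451 and τ_data = 8/88.6 = 0.090293, so τ_n = 0.104744.
Rearranging for μ₀: μ₀ = (μ_n·τ_n − τ_data·x̄)/τ₀ = (6.2277·0.104744 − 0.090293·5.8) / 0.014451 = 0.128615/0.014451 ≈ 8.9.

μ₀ = 8.9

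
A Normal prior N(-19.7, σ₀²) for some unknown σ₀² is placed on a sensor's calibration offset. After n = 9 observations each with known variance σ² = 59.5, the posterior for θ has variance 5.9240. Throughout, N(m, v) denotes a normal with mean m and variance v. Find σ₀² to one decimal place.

σ₀² = 57.0

For the Normal–Normal model with known σ², precisions add: τ_n = τ₀ + n/σ².
So 1/σ₀² = 1/5.9240 − 9/59.5 = 0.168805 − 0.151261 = 0.017544.
Hence σ₀² = 1/0.017544 ≈ 57.0.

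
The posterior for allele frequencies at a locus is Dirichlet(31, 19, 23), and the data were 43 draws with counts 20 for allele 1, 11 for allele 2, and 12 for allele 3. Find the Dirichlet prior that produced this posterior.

Dirichlet(11, 8, 11)

For a Dirichlet(α) prior with multinomial counts c, the posterior is Dirichlet(α + c) componentwise.
Subtract each count from the matching posterior parameter: 31−20=11, 19−11=8, 23−12=11.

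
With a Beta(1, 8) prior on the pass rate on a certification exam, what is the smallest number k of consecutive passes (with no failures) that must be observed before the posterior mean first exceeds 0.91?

After k passes and 0 failures the posterior is Beta(1+k, 8), with mean (1+k)/(1+8+k).
Set (1+k)/(9+k) > 0.91 and solve: k > (0.91·9 − 1)/(1 − 0.91) = 79.889.
The smallest integer exceeding 79.889 is 80.

k = 80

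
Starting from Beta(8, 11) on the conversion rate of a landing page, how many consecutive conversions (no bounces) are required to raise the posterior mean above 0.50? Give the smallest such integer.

k = 4

After k conversions and 0 bounces the posterior is Beta(8+k, 11), with mean (8+k)/(8+11+k).
Set (8+k)/(19+k) > 0.50 and solve: k > (0.50·19 − 8)/(1 − 0.50) = 3.000.
The smallest integer exceeding 3.000 is 4.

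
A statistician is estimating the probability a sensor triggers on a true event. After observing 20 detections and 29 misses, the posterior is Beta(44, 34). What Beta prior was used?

Beta(24, 5)

Under Beta–binomial conjugacy the posterior parameters are (α+s, β+f).
Subtract the data counts: 44−20=24, 34−29=5.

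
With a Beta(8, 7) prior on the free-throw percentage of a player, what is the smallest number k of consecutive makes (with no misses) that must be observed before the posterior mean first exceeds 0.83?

After k makes and 0 misses the posterior is Beta(8+k, 7), with mean (8+k)/(8+7+k).
Set (8+k)/(15+k) > 0.83 and solve: k > (0.83·15 − 8)/(1 − 0.83) = 26.176.
The smallest integer exceeding 26.176 is 27.

k = 27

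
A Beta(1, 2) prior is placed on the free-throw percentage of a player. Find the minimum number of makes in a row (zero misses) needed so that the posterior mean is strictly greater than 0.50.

After k makes and 0 misses the posterior is Beta(1+k, 2), with mean (1+k)/(1+2+k).
Set (1+k)/(3+k) > 0.50 and solve: k > (0.50·3 − 1)/(1 − 0.50) = 1.000.
The smallest integer exceeding 1.000 is 2, and checking k=2: (3)/(5) = 0.6000 > 0.50.

k = 2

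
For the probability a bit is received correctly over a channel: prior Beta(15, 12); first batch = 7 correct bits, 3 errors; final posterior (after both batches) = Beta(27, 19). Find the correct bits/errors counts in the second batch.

Because Beta–binomial updating is additive in the counts, the combined data contributed (α_post−α_prior, β_post−β_prior) successes and failures.
Total across both batches: 27−15=12 correct bits, 19−12=7 errors.
Subtract the first batch: 12−7=5 correct bits and 7−3=4 errors.

5 correct bits and 4 errors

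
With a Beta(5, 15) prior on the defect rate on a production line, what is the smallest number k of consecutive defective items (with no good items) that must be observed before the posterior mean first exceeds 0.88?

After k defective items and 0 good items the posterior is Beta(5+k, 15), with mean (5+k)/(5+15+k).
Set (5+k)/(20+k) > 0.88 and solve: k > (0.88·20 − 5)/(1 − 0.88) = 105.000.
The smallest integer exceeding 105.000 is 106, and checking k=106: (111)/(126) = 0.8810 > 0.88.

k = 106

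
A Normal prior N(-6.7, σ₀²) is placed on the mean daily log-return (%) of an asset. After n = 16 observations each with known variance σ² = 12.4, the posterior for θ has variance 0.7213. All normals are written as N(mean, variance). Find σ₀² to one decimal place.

Posterior precision equals prior precision plus data precision: 1/σ_n² = 1/σ₀² + n/σ².
So 1/σ₀² = 1/0.7213 − 16/12.4 = 1.386386 − 1.290323 = 0.096063.
Hence σ₀² = 1/0.096063 ≈ 10.4.

σ₀² = 10.4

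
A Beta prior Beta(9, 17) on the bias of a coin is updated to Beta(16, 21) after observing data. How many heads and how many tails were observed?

7 heads and 4 tails

Under Beta–binomial conjugacy the posterior parameters are (a+s, b+f).
So s = 16 − 9 = 7 and f = 21 − 17 = 4.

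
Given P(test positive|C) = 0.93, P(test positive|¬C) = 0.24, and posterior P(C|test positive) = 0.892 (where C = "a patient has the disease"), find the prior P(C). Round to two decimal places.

P(C) = 0.68

In odds form, posterior odds = prior odds × likelihood ratio, so prior odds = posterior odds ÷ LR.
Posterior odds = 0.892/(1−0.892) = 8.2593. LR = 0.93/0.24 = 3.8750.
Prior odds = 8.2593/3.8750 = 2.1314, so P(C) = 2.1314/(1+2.1314) ≈ 0.68.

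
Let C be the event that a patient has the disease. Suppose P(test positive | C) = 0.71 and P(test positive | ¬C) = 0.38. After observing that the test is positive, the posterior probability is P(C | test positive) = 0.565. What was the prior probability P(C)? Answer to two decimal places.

Bayes' rule in odds form gives O(C|E) = O(C)·[P(E|C)/P(E|¬C)], hence O(C) = O(C|E)/LR.
Posterior odds = 0.565/(1−0.565) = 1.2989. LR = 0.71/0.38 = 1.8684.
Prior odds = 1.2989/1.8684 = 0.6952, so P(C) = 0.6952/(1+0.6952) ≈ 0.41.

P(C) = 0.41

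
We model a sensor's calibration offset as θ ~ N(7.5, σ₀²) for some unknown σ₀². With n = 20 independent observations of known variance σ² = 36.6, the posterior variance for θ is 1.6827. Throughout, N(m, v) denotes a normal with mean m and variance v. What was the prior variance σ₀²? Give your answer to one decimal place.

σ₀² = 20.9

For the Normal–Normal model with known σ², precisions add: τ_n = τ₀ + n/σ².
So 1/σ₀² = 1/1.6827 − 20/36.6 = 0.594283 − 0.546448 = 0.047835.
Hence σ₀² = 1/0.047835 ≈ 20.9.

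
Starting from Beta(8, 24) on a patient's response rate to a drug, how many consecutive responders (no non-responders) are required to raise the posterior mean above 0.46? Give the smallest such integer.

After k responders and 0 non-responders the posterior is Beta(8+k, 24), with mean (8+k)/(8+24+k).
Set (8+k)/(32+k) > 0.46 and solve: k > (0.46·32 − 8)/(1 − 0.46) = 12.444.
The smallest integer exceeding 12.444 is 13.

k = 13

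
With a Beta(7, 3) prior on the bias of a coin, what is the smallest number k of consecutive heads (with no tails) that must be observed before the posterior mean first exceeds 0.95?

k = 51

After k heads and 0 tails the posterior is Beta(7+k, 3), with mean (7+k)/(7+3+k).
Set (7+k)/(10+k) > 0.95 and solve: k > (0.95·10 − 7)/(1 − 0.95) = 50.000.
The smallest integer exceeding 50.000 is 51.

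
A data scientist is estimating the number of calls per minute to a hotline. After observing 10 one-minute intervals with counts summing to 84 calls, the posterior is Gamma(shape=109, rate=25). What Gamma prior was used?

Gamma(shape=25, rate=15)

A Gamma(α, β) prior (rate parametrization) on a Poisson rate with n observations summing to S gives posterior Gamma(α+S, β+n).
So α = 109 − 84 = 25 and β = 25 − 10 = 15.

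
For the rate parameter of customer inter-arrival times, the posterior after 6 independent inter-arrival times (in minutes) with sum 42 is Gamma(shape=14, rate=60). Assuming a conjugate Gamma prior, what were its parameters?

Gamma(shape=8, rate=18)

Gamma–exponential conjugacy: posterior shape = α + n, posterior rate = β + Σtᵢ.
So α = 14 − 6 = 8 and β = 60 − 42 = 18.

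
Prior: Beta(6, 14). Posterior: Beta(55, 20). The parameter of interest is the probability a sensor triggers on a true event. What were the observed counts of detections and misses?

Beta is conjugate to the binomial likelihood: posterior = Beta(a+s, b+f).
So s = 55 − 6 = 49 and f = 20 − 14 = 6.

49 detections and 6 misses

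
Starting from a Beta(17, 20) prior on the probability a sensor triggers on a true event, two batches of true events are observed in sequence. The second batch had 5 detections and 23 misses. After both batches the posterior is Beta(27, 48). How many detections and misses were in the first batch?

Sequential conjugate updates are equivalent to a single update on the pooled data, so total successes = posterior α − prior α and total failures = posterior β − prior β.
Total across both batches: 27−17=10 detections, 48−20=28 misses.
Subtract the second batch: 10−5=5 detections and 28−23=5 misses.

5 detections and 5 misses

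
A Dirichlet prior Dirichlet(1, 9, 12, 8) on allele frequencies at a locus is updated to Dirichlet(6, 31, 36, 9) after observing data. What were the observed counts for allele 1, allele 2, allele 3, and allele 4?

For a Dirichlet(α) prior with multinomial counts c, the posterior is Dirichlet(α + c) componentwise.
Counts are posterior − prior componentwise: 6−1=5, 31−9=22, 36−12=24, 9−8=1.

counts (5, 22, 24, 1)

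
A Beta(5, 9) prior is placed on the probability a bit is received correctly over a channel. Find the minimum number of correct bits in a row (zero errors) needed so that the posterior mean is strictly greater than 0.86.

After k correct bits and 0 errors the posterior is Beta(5+k, 9), with mean (5+k)/(5+9+k).
Set (5+k)/(14+k) > 0.86 and solve: k > (0.86·14 − 5)/(1 − 0.86) = 50.286.
The smallest integer exceeding 50.286 is 51, and checking k=51: (56)/(65) = 0.8615 > 0.86.

k = 51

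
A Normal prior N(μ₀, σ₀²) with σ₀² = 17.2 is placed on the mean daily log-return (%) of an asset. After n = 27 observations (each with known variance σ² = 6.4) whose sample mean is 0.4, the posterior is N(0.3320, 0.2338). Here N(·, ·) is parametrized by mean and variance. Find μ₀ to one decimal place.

μ₀ = -4.6

With known observation variance, the Normal–Normal posterior has precision τ_n = τ₀ + n/σ² and mean μ_n = (τ₀μ₀ + (n/σ²)x̄)/τ_n.
Here τ₀ = 1/17.2 = 0.058140 and τ_data = 27/6.4 = 4.218750, so τ_n = 4.276890.
Rearranging for μ₀: μ₀ = (μ_n·τ_n − τ_data·x̄)/τ₀ = (0.3320·4.276890 − 4.218750·0.4) / 0.058140 = -0.267573/0.058140 ≈ -4.6.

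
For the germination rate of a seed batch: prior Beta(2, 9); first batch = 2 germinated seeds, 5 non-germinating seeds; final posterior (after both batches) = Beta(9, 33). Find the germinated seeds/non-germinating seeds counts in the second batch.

5 germinated seeds and 19 non-germinating seeds

Because Beta–binomial updating is additive in the counts, the combined data contributed (α_post−α_prior, β_post−β_prior) successes and failures.
Total across both batches: 9−2=7 germinated seeds, 33−9=24 non-germinating seeds.
Subtract the first batch: 7−2=5 germinated seeds and 24−5=19 non-germinating seeds.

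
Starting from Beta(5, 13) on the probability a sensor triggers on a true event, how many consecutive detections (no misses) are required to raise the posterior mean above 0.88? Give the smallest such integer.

After k detections and 0 misses the posterior is Beta(5+k, 13), with mean (5+k)/(5+13+k).
Set (5+k)/(18+k) > 0.88 and solve: k > (0.88·18 − 5)/(1 − 0.88) = 90.333.
The smallest integer exceeding 90.333 is 91, and checking k=91: (96)/(109) = 0.8807 > 0.88.

k = 91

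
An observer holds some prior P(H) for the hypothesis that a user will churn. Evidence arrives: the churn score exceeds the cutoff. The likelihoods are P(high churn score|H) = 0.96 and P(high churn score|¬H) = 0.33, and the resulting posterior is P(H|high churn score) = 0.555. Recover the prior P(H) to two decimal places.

P(H) = 0.30

In odds form, posterior odds = prior odds × likelihood ratio, so prior odds = posterior odds ÷ LR.
Posterior odds = 0.555/(1−0.555) = 1.2472. LR = 0.96/0.33 = 2.9091.
Prior odds = 1.2472/2.9091 = 0.4287, so P(H) = 0.4287/(1+0.4287) ≈ 0.30.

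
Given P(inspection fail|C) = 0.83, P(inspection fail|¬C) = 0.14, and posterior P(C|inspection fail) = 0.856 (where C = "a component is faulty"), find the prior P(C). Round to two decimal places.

Bayes' rule in odds form gives O(C|E) = O(C)·[P(E|C)/P(E|¬C)], hence O(C) = O(C|E)/LR.
Posterior odds = 0.856/(1−0.856) = 5.9444. LR = 0.83/0.14 = 5.9286.
Prior odds = 5.9444/5.9286 = 1.0027, so P(C) = 1.0027/(1+1.0027) ≈ 0.50.

P(C) = 0.50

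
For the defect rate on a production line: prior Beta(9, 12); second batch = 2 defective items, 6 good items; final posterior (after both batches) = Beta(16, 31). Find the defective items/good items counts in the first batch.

5 defective items and 13 good items

Sequential conjugate updates are equivalent to a single update on the pooled data, so total successes = posterior α − prior α and total failures = posterior β − prior β.
Total across both batches: 16−9=7 defective items, 31−12=19 good items.
Subtract the second batch: 7−2=5 defective items and 19−6=13 good items.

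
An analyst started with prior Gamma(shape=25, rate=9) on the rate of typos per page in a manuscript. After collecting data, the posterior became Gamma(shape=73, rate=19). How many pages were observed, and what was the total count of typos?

A Gamma(α, β) prior (rate parametrization) on a Poisson rate with n observations summing to S gives posterior Gamma(α+S, β+n).
Matching: Σxᵢ = 73 − 25 = 48 and n = 19 − 9 = 10.

n = 10 pages with total 48 typos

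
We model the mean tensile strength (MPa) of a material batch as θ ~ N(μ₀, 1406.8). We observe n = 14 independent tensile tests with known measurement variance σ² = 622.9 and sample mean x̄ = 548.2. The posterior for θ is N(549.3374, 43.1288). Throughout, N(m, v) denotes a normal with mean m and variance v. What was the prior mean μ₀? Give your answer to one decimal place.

With known observation variance, the Normal–Normal posterior has precision τ_n = τ₀ + n/σ² and mean μ_n = (τ₀μ₀ + (n/σ²)x̄)/τ_n.
Here τ₀ = 1/1406.8 = 0.000711 and τ_data = 14/622.9 = 0.022476, so τ_n = 0.023187.
Rearranging for μ₀: μ₀ = (μ_n·τ_n − τ_data·x̄)/τ₀ = (549.3374·0.023187 − 0.022476·548.2) / 0.000711 = 0.416143/0.000711 ≈ 585.3.

μ₀ = 585.3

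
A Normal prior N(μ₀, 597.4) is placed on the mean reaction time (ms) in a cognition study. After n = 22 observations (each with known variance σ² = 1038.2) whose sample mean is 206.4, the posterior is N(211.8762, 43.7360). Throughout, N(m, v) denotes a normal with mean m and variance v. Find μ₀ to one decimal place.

With known observation variance, the Normal–Normal posterior has precision τ_n = τ₀ + n/σ² and mean μ_n = (τ₀μ₀ + (n/σ²)x̄)/τ_n.
Here τ₀ = 1/597.4 = 0.001674 and τ_data = 22/1038.2 = 0.021191, so τ_n = 0.022865.
Rearranging for μ₀: μ₀ = (μ_n·τ_n − τ_data·x̄)/τ₀ = (211.8762·0.022865 − 0.021191·206.4) / 0.001674 = 0.470727/0.001674 ≈ 281.2.

μ₀ = 281.2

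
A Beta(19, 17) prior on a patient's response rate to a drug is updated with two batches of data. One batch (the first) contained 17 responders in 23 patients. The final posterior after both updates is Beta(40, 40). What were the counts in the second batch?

Because Beta–binomial updating is additive in the counts, the combined data contributed (α_post−α_prior, β_post−β_prior) successes and failures.
Total across both batches: 40−19=21 responders, 40−17=23 non-responders.
Subtract the first batch: 21−17=4 responders and 23−6=17 non-responders.

4 responders and 17 non-responders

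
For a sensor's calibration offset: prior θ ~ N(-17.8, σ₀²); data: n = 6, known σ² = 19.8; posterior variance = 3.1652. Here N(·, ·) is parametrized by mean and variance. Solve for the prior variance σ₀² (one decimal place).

Posterior precision equals prior precision plus data precision: 1/σ_n² = 1/σ₀² + n/σ².
So 1/σ₀² = 1/3.1652 − 6/19.8 = 0.315936 − 0.303030 = 0.012906.
Hence σ₀² = 1/0.012906 ≈ 77.5.

σ₀² = 77.5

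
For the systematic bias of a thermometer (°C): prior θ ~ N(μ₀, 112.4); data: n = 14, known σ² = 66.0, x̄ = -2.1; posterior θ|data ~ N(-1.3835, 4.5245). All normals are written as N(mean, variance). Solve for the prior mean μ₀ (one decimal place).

The posterior mean is a precision-weighted average: μ_n = (τ₀μ₀ + τ_data·x̄)/(τ₀+τ_data), with τ₀=1/σ₀² and τ_data=n/σ².
Here τ₀ = 1/112.4 = 0.008897 and τ_data = 14/66.0 = 0.212121, so τ_n = 0.221018.
Rearranging for μ₀: μ₀ = (μ_n·τ_n − τ_data·x̄)/τ₀ = (-1.3835·0.221018 − 0.212121·-2.1) / 0.008897 = 0.139676/0.008897 ≈ 15.7.

μ₀ = 15.7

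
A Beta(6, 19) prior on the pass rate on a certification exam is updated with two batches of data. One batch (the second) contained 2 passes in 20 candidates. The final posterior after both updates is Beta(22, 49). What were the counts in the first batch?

Because Beta–binomial updating is additive in the counts, the combined data contributed (α_post−α_prior, β_post−β_prior) successes and failures.
Total across both batches: 22−6=16 passes, 49−19=30 failures.
Subtract the second batch: 16−2=14 passes and 30−18=12 failures.

14 passes and 12 failures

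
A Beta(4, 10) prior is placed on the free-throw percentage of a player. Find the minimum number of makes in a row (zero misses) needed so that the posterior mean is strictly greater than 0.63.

k = 14

After k makes and 0 misses the posterior is Beta(4+k, 10), with mean (4+k)/(4+10+k).
Set (4+k)/(14+k) > 0.63 and solve: k > (0.63·14 − 4)/(1 − 0.63) = 13.027.
The smallest integer exceeding 13.027 is 14.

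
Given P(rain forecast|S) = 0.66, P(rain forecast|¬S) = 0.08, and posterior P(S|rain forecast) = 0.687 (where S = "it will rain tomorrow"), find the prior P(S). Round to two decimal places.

In odds form, posterior odds = prior odds × likelihood ratio, so prior odds = posterior odds ÷ LR.
Posterior odds = 0.687/(1−0.687) = 2.1949. LR = 0.66/0.08 = 8.2500.
Prior odds = 2.1949/8.2500 = 0.2660, so P(S) = 0.2660/(1+0.2660) ≈ 0.21.

P(S) = 0.21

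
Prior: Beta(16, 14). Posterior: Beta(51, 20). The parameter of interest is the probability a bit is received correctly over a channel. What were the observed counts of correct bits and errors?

35 correct bits and 6 errors

Under Beta–binomial conjugacy the posterior parameters are (α+s, β+f).
So s = 51 − 16 = 35 and f = 20 − 14 = 6.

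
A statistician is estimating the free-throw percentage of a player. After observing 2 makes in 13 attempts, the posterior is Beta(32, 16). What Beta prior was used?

Beta(30, 5)

Beta is conjugate to the binomial likelihood: posterior = Beta(a+s, b+f).
So a = 32 − 2 = 30 and b = 16 − 11 = 5.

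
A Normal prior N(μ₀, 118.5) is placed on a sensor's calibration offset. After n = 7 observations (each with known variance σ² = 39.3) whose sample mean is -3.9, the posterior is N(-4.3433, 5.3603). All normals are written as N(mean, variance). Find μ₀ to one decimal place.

μ₀ = -13.7

The posterior mean is a precision-weighted average: μ_n = (τ₀μ₀ + τ_data·x̄)/(τ₀+τ_data), with τ₀=1/σ₀² and τ_data=n/σ².
Here τ₀ = 1/118.5 = 0.008439 and τ_data = 7/39.3 = 0.178117, so τ_n = 0.186556.
Rearranging for μ₀: μ₀ = (μ_n·τ_n − τ_data·x̄)/τ₀ = (-4.3433·0.186556 − 0.178117·-3.9) / 0.008439 = -0.115612/0.008439 ≈ -13.7.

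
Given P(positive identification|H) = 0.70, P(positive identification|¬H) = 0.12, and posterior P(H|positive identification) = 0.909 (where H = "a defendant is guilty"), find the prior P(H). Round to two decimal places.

P(H) = 0.63

Bayes' rule in odds form gives O(H|E) = O(H)·[P(E|H)/P(E|¬H)], hence O(H) = O(H|E)/LR.
Posterior odds = 0.909/(1−0.909) = 9.9890. LR = 0.70/0.12 = 5.8333.
Prior odds = 9.9890/5.8333 = 1.7124, so P(H) = 1.7124/(1+1.7124) ≈ 0.63.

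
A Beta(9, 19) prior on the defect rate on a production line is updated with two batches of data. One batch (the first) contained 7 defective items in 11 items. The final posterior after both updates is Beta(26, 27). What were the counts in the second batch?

10 defective items and 4 good items

Because Beta–binomial updating is additive in the counts, the combined data contributed (α_post−α_prior, β_post−β_prior) successes and failures.
Total across both batches: 26−9=17 defective items, 27−19=8 good items.
Subtract the first batch: 17−7=10 defective items and 8−4=4 good items.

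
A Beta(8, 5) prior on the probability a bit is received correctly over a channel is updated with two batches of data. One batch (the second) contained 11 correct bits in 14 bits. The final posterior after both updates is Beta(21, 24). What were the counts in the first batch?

2 correct bits and 16 errors

Sequential conjugate updates are equivalent to a single update on the pooled data, so total successes = posterior α − prior α and total failures = posterior β − prior β.
Total across both batches: 21−8=13 correct bits, 24−5=19 errors.
Subtract the second batch: 13−11=2 correct bits and 19−3=16 errors.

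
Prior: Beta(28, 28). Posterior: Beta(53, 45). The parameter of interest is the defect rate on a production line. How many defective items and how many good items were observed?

A Beta(a, b) prior with s successes and f failures in binomial data gives a Beta(a+s, b+f) posterior.
So s = 53 − 28 = 25 and f = 45 − 28 = 17.

25 defective items and 17 good items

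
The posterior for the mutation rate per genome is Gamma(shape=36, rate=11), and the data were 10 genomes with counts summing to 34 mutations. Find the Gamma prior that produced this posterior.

A Gamma(α, β) prior (rate parametrization) on a Poisson rate with n observations summing to S gives posterior Gamma(α+S, β+n).
So α = 36 − 34 = 2 and β = 11 − 10 = 1.

Gamma(shape=2, rate=1)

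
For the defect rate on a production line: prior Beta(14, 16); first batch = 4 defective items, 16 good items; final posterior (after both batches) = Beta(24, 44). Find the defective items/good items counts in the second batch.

6 defective items and 12 good items

Because Beta–binomial updating is additive in the counts, the combined data contributed (α_post−α_prior, β_post−β_prior) successes and failures.
Total across both batches: 24−14=10 defective items, 44−16=28 good items.
Subtract the first batch: 10−4=6 defective items and 28−16=12 good items.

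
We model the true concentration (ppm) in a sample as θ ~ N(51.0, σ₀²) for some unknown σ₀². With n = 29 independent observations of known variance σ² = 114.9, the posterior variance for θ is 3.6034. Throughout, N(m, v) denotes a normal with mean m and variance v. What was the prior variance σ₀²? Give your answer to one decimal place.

Posterior precision equals prior precision plus data precision: 1/σ_n² = 1/σ₀² + n/σ².
So 1/σ₀² = 1/3.6034 − 29/114.9 = 0.277516 − 0.252393 = 0.025123.
Hence σ₀² = 1/0.025123 ≈ 39.8.

σ₀² = 39.8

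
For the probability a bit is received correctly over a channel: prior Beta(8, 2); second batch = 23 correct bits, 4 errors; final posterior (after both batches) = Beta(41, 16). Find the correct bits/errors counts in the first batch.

10 correct bits and 10 errors

Sequential conjugate updates are equivalent to a single update on the pooled data, so total successes = posterior α − prior α and total failures = posterior β − prior β.
Total across both batches: 41−8=33 correct bits, 16−2=14 errors.
Subtract the second batch: 33−23=10 correct bits and 14−4=10 errors.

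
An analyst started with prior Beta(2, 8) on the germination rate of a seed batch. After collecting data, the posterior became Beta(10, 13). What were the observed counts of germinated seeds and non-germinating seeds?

Under Beta–binomial conjugacy the posterior parameters are (α+s, β+f).
So s = 10 − 2 = 8 and f = 13 − 8 = 5.

8 germinated seeds and 5 non-germinating seeds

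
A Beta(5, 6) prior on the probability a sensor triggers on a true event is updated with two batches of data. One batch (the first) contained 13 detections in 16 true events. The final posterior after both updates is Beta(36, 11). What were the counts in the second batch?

18 detections and 2 misses

Because Beta–binomial updating is additive in the counts, the combined data contributed (α_post−α_prior, β_post−β_prior) successes and failures.
Total across both batches: 36−5=31 detections, 11−6=5 misses.
Subtract the first batch: 31−13=18 detections and 5−3=2 misses.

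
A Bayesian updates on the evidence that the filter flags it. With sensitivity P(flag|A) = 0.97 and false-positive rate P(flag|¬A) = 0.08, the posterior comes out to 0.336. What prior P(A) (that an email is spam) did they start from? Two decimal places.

In odds form, posterior odds = prior odds × likelihood ratio, so prior odds = posterior odds ÷ LR.
Posterior odds = 0.336/(1−0.336) = 0.5060. LR = 0.97/0.08 = 12.1250.
Prior odds = 0.5060/12.1250 = 0.0417, so P(A) = 0.0417/(1+0.0417) ≈ 0.04.

P(A) = 0.04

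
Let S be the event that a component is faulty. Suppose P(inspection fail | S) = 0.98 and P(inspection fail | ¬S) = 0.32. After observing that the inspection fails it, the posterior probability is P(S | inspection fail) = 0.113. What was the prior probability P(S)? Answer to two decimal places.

In odds form, posterior odds = prior odds × likelihood ratio, so prior odds = posterior odds ÷ LR.
Posterior odds = 0.113/(1−0.113) = 0.1274. LR = 0.98/0.32 = 3.0625.
Prior odds = 0.1274/3.0625 = 0.0416, so P(S) = 0.0416/(1+0.0416) ≈ 0.04.

P(S) = 0.04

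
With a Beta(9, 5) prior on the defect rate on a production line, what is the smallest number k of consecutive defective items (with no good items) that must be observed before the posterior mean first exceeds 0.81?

After k defective items and 0 good items the posterior is Beta(9+k, 5), with mean (9+k)/(9+5+k).
Set (9+k)/(14+k) > 0.81 and solve: k > (0.81·14 − 9)/(1 − 0.81) = 12.316.
The smallest integer exceeding 12.316 is 13, and checking k=13: (22)/(27) = 0.8148 > 0.81.

k = 13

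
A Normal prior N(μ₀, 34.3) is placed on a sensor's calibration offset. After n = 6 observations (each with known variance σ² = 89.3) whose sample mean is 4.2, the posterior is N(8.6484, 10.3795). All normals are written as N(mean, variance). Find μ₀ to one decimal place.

With known observation variance, the Normal–Normal posterior has precision τ_n = τ₀ + n/σ² and mean μ_n = (τ₀μ₀ + (n/σ²)x̄)/τ_n.
Here τ₀ = 1/34.3 = 0.029155 and τ_data = 6/89.3 = 0.067189, so τ_n = 0.096344.
Rearranging for μ₀: μ₀ = (μ_n·τ_n − τ_data·x̄)/τ₀ = (8.6484·0.096344 − 0.067189·4.2) / 0.029155 = 0.551028/0.029155 ≈ 18.9.

μ₀ = 18.9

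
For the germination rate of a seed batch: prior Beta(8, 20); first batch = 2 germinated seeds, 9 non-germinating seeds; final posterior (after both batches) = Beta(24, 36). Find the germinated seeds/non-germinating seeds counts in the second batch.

14 germinated seeds and 7 non-germinating seeds

Because Beta–binomial updating is additive in the counts, the combined data contributed (α_post−α_prior, β_post−β_prior) successes and failures.
Total across both batches: 24−8=16 germinated seeds, 36−20=16 non-germinating seeds.
Subtract the first batch: 16−2=14 germinated seeds and 16−9=7 non-germinating seeds.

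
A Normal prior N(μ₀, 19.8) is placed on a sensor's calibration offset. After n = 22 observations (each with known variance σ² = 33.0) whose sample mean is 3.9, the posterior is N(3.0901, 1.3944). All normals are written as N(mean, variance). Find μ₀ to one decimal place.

The posterior mean is a precision-weighted average: μ_n = (τ₀μ₀ + τ_data·x̄)/(τ₀+τ_data), with τ₀=1/σ₀² and τ_data=n/σ².
Here τ₀ = 1/19.8 = 0.050505 and τ_data = 22/33.0 = 0.666667, so τ_n = 0.717172.
Rearranging for μ₀: μ₀ = (μ_n·τ_n − τ_data·x̄)/τ₀ = (3.0901·0.717172 − 0.666667·3.9) / 0.050505 = -0.383868/0.050505 ≈ -7.6.

μ₀ = -7.6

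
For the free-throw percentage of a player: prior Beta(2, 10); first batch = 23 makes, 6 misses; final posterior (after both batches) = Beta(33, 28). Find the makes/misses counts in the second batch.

Because Beta–binomial updating is additive in the counts, the combined data contributed (α_post−α_prior, β_post−β_prior) successes and failures.
Total across both batches: 33−2=31 makes, 28−10=18 misses.
Subtract the first batch: 31−23=8 makes and 18−6=12 misses.

8 makes and 12 misses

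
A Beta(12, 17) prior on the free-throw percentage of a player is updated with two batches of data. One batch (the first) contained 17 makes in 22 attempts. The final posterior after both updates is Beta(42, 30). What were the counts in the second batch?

13 makes and 8 misses

Because Beta–binomial updating is additive in the counts, the combined data contributed (α_post−α_prior, β_post−β_prior) successes and failures.
Total across both batches: 42−12=30 makes, 30−17=13 misses.
Subtract the first batch: 30−17=13 makes and 13−5=8 misses.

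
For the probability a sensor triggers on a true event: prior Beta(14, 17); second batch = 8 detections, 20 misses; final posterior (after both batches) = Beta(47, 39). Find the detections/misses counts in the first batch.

Sequential conjugate updates are equivalent to a single update on the pooled data, so total successes = posterior α − prior α and total failures = posterior β − prior β.
Total across both batches: 47−14=33 detections, 39−17=22 misses.
Subtract the second batch: 33−8=25 detections and 22−20=2 misses.

25 detections and 2 misses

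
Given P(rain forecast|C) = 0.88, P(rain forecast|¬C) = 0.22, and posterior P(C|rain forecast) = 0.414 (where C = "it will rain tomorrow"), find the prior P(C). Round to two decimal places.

P(C) = 0.15

In odds form, posterior odds = prior odds × likelihood ratio, so prior odds = posterior odds ÷ LR.
Posterior odds = 0.414/(1−0.414) = 0.7065. LR = 0.88/0.22 = 4.0000.
Prior odds = 0.7065/4.0000 = 0.1766, so P(C) = 0.1766/(1+0.1766) ≈ 0.15.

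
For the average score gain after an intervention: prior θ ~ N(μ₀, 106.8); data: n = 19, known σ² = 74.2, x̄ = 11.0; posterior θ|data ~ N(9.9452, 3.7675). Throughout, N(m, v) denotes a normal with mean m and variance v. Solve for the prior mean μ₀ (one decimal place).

The posterior mean is a precision-weighted average: μ_n = (τ₀μ₀ + τ_data·x̄)/(τ₀+τ_data), with τ₀=1/σ₀² and τ_data=n/σ².
Here τ₀ = 1/106.8 = 0.009363 and τ_data = 19/74.2 = 0.256065, so τ_n = 0.265428.
Rearranging for μ₀: μ₀ = (μ_n·τ_n − τ_data·x̄)/τ₀ = (9.9452·0.265428 − 0.256065·11.0) / 0.009363 = -0.176980/0.009363 ≈ -18.9.

μ₀ = -18.9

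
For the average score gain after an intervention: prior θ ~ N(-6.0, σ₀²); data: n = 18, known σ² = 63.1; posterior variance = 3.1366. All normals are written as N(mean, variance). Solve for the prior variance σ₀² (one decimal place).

Posterior precision equals prior precision plus data precision: 1/σ_n² = 1/σ₀² + n/σ².
So 1/σ₀² = 1/3.1366 − 18/63.1 = 0.318817 − 0.285261 = 0.033556.
Hence σ₀² = 1/0.033556 ≈ 29.8.

σ₀² = 29.8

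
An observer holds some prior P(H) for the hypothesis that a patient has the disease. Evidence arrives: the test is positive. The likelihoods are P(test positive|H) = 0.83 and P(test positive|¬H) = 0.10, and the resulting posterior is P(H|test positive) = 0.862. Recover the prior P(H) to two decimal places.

P(H) = 0.43

In odds form, posterior odds = prior odds × likelihood ratio, so prior odds = posterior odds ÷ LR.
Posterior odds = 0.862/(1−0.862) = 6.2464. LR = 0.83/0.10 = 8.3000.
Prior odds = 6.2464/8.3000 = 0.7526, so P(H) = 0.7526/(1+0.7526) ≈ 0.43.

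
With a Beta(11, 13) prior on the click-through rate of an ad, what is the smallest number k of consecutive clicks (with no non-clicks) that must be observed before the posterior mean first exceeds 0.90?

k = 107

After k clicks and 0 non-clicks the posterior is Beta(11+k, 13), with mean (11+k)/(11+13+k).
Set (11+k)/(24+k) > 0.90 and solve: k > (0.90·24 − 11)/(1 − 0.90) = 106.000.
The smallest integer exceeding 106.000 is 107, and checking k=107: (118)/(131) = 0.9008 > 0.90.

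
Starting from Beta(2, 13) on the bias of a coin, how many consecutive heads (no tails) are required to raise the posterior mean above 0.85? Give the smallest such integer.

After k heads and 0 tails the posterior is Beta(2+k, 13), with mean (2+k)/(2+13+k).
Set (2+k)/(15+k) > 0.85 and solve: k > (0.85·15 − 2)/(1 − 0.85) = 71.667.
The smallest integer exceeding 71.667 is 72.

k = 72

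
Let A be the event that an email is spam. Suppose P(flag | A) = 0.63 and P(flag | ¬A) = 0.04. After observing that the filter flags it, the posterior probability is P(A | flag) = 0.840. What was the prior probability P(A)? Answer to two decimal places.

Bayes' rule in odds form gives O(A|E) = O(A)·[P(E|A)/P(E|¬A)], hence O(A) = O(A|E)/LR.
Posterior odds = 0.840/(1−0.840) = 5.2500. LR = 0.63/0.04 = 15.7500.
Prior odds = 5.2500/15.7500 = 0.3333, so P(A) = 0.3333/(1+0.3333) ≈ 0.25.

P(A) = 0.25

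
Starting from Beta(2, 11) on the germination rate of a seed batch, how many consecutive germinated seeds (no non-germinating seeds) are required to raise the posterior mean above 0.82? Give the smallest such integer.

After k germinated seeds and 0 non-germinating seeds the posterior is Beta(2+k, 11), with mean (2+k)/(2+11+k).
Set (2+k)/(13+k) > 0.82 and solve: k > (0.82·13 − 2)/(1 − 0.82) = 48.111.
The smallest integer exceeding 48.111 is 49, and checking k=49: (51)/(62) = 0.8226 > 0.82.

k = 49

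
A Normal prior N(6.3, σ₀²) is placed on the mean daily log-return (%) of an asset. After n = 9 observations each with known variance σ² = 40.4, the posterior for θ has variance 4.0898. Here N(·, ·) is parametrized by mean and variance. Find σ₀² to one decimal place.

Posterior precision equals prior precision plus data precision: 1/σ_n² = 1/σ₀² + n/σ².
So 1/σ₀² = 1/4.0898 − 9/40.4 = 0.244511 − 0.222772 = 0.021739.
Hence σ₀² = 1/0.021739 ≈ 46.0.

σ₀² = 46.0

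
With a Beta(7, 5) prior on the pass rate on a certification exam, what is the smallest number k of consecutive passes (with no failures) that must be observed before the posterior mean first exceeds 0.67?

After k passes and 0 failures the posterior is Beta(7+k, 5), with mean (7+k)/(7+5+k).
Set (7+k)/(12+k) > 0.67 and solve: k > (0.67·12 − 7)/(1 − 0.67) = 3.152.
The smallest integer exceeding 3.152 is 4, and checking k=4: (11)/(16) = 0.6875 > 0.67.

k = 4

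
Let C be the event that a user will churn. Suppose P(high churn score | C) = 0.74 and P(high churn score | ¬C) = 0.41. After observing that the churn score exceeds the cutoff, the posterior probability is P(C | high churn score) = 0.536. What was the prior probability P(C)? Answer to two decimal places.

Bayes' rule in odds form gives O(C|E) = O(C)·[P(E|C)/P(E|¬C)], hence O(C) = O(C|E)/LR.
Posterior odds = 0.536/(1−0.536) = 1.1552. LR = 0.74/0.41 = 1.8049.
Prior odds = 1.1552/1.8049 = 0.6400, so P(C) = 0.6400/(1+0.6400) ≈ 0.39.

P(C) = 0.39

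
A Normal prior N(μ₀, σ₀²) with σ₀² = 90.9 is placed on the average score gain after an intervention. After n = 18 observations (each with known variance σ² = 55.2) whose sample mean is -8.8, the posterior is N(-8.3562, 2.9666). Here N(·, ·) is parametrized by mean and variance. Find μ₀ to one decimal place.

μ₀ = 4.8

With known observation variance, the Normal–Normal posterior has precision τ_n = τ₀ + n/σ² and mean μ_n = (τ₀μ₀ + (n/σ²)x̄)/τ_n.
Here τ₀ = 1/90.9 = 0.011001 and τ_data = 18/55.2 = 0.326087, so τ_n = 0.337088.
Rearranging for μ₀: μ₀ = (μ_n·τ_n − τ_data·x̄)/τ₀ = (-8.3562·0.337088 − 0.326087·-8.8) / 0.011001 = 0.052791/0.011001 ≈ 4.8.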